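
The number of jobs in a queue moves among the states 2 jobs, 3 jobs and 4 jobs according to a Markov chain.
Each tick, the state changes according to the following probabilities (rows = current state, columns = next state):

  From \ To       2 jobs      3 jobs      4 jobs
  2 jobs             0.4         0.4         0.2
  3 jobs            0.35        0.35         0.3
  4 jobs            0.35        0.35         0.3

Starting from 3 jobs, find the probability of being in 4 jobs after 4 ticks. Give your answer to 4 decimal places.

Propagate the distribution vector 4 ticks from 3 jobs.
After 0 ticks: (0.0000, 1.0000, 0.0000)
After 1 tick: (0.3500, 0.3500, 0.3000)
After 2 ticks: (0.3675, 0.3675, 0.2650)
After 3 ticks: (0.3684, 0.3684, 0.2633)
After 4 ticks: (0.3684, 0.3684, 0.2632)
P(in 4 jobs after 4 ticks) = 0.2632

0.2632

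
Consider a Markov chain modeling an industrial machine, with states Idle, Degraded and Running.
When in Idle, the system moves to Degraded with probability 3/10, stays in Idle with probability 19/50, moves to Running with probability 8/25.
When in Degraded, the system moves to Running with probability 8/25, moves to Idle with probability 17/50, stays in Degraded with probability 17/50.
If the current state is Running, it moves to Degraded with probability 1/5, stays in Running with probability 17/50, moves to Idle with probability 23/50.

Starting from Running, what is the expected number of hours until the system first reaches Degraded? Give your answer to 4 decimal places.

Let t(s) be the expected number of hours to first reach Degraded from state s, with t(Degraded) = 0. Conditioning on the first hour:
t(Idle) = 1 + 0.38·t(Idle) + 0.32·t(Running)
t(Running) = 1 + 0.46·t(Idle) + 0.34·t(Running)
Solving: t(Idle) = 3.7405, t(Running) = 4.1221.
Expected hours from Running to Degraded: 4.1221.

4.1221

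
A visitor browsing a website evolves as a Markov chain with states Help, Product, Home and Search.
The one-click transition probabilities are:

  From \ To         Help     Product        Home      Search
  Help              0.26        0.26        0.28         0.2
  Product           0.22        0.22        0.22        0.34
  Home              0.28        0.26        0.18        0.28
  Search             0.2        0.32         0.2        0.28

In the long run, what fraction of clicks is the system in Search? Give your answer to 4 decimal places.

0.2770

Let the stationary distribution be π with π = πP and π_1 + π_2 + π_3 + π_4 = 1.
π_1 = 0.26·π_1 + 0.22·π_2 + 0.28·π_3 + 0.2·π_4
π_2 = 0.26·π_1 + 0.22·π_2 + 0.26·π_3 + 0.32·π_4
π_3 = 0.28·π_1 + 0.22·π_2 + 0.18·π_3 + 0.2·π_4
Solving with the normalization constraint gives π = (0.2371, 0.2660, 0.2199, 0.2770).
So the stationary probability of Search is 0.2770.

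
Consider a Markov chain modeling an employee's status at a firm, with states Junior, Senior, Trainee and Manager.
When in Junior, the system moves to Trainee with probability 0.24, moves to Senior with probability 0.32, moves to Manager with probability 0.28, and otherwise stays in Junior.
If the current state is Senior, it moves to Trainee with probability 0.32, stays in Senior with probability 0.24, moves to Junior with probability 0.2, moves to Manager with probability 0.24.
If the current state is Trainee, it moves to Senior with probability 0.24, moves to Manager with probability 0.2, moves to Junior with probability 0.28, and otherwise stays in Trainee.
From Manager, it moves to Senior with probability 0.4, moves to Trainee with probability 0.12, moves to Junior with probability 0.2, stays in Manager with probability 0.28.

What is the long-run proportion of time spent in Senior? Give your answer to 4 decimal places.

Let the stationary distribution be π with π = πP and π_1 + π_2 + π_3 + π_4 = 1.
π_1 = 0.16·π_1 + 0.2·π_2 + 0.28·π_3 + 0.2·π_4
π_2 = 0.32·π_1 + 0.24·π_2 + 0.24·π_3 + 0.4·π_4
π_3 = 0.24·π_1 + 0.32·π_2 + 0.28·π_3 + 0.12·π_4
Solving with the normalization constraint gives π = (0.2110, 0.2967, 0.2436, 0.2486).
So the stationary probability of Senior is 0.2967.

0.2967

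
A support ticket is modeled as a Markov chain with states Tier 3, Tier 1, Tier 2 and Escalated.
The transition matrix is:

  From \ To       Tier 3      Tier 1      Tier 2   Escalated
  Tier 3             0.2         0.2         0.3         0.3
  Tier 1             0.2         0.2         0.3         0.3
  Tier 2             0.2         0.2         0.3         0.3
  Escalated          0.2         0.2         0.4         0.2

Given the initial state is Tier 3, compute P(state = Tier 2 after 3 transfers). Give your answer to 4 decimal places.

Propagate the distribution vector 3 transfers from Tier 3.
After 0 transfers: (1.0000, 0.0000, 0.0000, 0.0000)
After 1 transfer: (0.2000, 0.2000, 0.3000, 0.3000)
After 2 transfers: (0.2000, 0.2000, 0.3300, 0.2700)
After 3 transfers: (0.2000, 0.2000, 0.3270, 0.2730)
P(in Tier 2 after 3 transfers) = 0.3270

0.3270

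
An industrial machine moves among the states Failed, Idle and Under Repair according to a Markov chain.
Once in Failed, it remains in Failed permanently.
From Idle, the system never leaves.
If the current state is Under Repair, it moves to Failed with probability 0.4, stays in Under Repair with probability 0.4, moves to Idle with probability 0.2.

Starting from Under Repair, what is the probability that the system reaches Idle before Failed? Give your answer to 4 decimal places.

Let h(s) be the probability of absorption at Idle starting from transient state s. Then h(Idle) = 1 and h(Failed) = 0. By first-step analysis:
h(Under Repair) = 0.4·0 + 0.2·1 + 0.4·h(Under Repair)
Solving: h(Under Repair) = 0.3333.
Starting from Under Repair, the probability is 0.3333.

0.3333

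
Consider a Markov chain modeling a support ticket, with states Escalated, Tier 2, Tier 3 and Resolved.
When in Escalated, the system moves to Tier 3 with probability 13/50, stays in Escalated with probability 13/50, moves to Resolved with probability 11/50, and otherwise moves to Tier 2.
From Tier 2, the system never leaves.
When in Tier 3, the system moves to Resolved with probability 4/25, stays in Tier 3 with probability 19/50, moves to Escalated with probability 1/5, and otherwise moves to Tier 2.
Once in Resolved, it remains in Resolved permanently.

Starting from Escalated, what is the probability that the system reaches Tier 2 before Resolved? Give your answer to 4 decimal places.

0.5624

Let h(s) be the probability of absorption at Tier 2 starting from transient state s. Then h(Tier 2) = 1 and h(Resolved) = 0. By first-step analysis:
h(Escalated) = 0.26·h(Escalated) + 0.26·1 + 0.26·h(Tier 3) + 0.22·0
h(Tier 3) = 0.2·h(Escalated) + 0.26·1 + 0.38·h(Tier 3) + 0.16·0
Solving: h(Escalated) = 0.5624, h(Tier 3) = 0.6008.
Starting from Escalated, the probability is 0.5624.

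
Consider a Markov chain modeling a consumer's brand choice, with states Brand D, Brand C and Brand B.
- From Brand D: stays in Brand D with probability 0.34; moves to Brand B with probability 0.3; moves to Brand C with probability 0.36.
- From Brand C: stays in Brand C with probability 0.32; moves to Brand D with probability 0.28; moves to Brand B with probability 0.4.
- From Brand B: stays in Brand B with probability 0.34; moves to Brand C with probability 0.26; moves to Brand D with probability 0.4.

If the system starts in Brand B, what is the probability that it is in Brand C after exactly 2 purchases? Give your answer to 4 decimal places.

0.3156

Sum over the intermediate state after 1 purchase:
P = P(Brand B→Brand D)·P(Brand D→Brand C) + P(Brand B→Brand C)·P(Brand C→Brand C) + P(Brand B→Brand B)·P(Brand B→Brand C)
  = 0.4×0.36 + 0.26×0.32 + 0.34×0.26
  = 0.1440 + 0.0832 + 0.0884 = 0.3156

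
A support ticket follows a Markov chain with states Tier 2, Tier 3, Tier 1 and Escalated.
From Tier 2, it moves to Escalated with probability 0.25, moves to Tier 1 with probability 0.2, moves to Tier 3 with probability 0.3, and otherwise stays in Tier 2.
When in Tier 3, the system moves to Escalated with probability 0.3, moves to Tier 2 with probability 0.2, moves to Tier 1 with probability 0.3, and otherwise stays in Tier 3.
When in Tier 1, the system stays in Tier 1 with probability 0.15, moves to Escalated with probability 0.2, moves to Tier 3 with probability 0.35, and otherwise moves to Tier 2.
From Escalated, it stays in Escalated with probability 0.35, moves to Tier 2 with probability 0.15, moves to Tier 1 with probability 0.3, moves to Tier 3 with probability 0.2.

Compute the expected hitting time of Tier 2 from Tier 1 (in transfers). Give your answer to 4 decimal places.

Let t(s) be the expected number of transfers to first reach Tier 2 from state s, with t(Tier 2) = 0. Conditioning on the first transfer:
t(Tier 3) = 1 + 0.2·t(Tier 3) + 0.3·t(Tier 1) + 0.3·t(Escalated)
t(Tier 1) = 1 + 0.35·t(Tier 3) + 0.15·t(Tier 1) + 0.2·t(Escalated)
t(Escalated) = 1 + 0.2·t(Tier 3) + 0.3·t(Tier 1) + 0.35·t(Escalated)
Solving: t(Tier 3) = 4.7243, t(Tier 1) = 4.2919, t(Escalated) = 4.9730.
Expected transfers from Tier 1 to Tier 2: 4.2919.

4.2919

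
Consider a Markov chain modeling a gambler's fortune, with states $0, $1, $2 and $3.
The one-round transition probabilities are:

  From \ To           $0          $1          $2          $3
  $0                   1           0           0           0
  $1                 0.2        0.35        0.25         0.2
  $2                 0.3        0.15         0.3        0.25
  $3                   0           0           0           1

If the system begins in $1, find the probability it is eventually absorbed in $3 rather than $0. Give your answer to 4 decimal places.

0.4850

Let h(s) be the probability of absorption at $3 starting from transient state s. Then h($3) = 1 and h($0) = 0. By first-step analysis:
h($1) = 0.2·0 + 0.35·h($1) + 0.25·h($2) + 0.2·1
h($2) = 0.3·0 + 0.15·h($1) + 0.3·h($2) + 0.25·1
Solving: h($1) = 0.4850, h($2) = 0.4611.
Starting from $1, the probability is 0.4850.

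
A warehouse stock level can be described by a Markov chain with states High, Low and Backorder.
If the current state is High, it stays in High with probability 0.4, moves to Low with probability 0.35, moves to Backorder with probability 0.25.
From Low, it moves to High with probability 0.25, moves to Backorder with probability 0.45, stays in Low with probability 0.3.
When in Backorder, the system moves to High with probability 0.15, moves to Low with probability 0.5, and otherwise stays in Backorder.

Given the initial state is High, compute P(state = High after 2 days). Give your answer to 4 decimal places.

0.2850

Sum over the intermediate state after 1 day:
P = P(High→High)·P(High→High) + P(High→Low)·P(Low→High) + P(High→Backorder)·P(Backorder→High)
  = 0.4×0.4 + 0.35×0.25 + 0.25×0.15
  = 0.1600 + 0.0875 + 0.0375 = 0.2850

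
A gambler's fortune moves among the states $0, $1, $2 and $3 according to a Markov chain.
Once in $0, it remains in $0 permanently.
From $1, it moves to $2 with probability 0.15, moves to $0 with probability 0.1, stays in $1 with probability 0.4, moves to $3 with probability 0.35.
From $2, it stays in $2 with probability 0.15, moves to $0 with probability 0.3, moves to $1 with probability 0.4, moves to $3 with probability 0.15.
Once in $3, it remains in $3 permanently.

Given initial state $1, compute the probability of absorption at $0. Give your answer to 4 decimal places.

Let h(s) be the probability of absorption at $0 starting from transient state s. Then h($0) = 1 and h($3) = 0. By first-step analysis:
h($1) = 0.1·1 + 0.4·h($1) + 0.15·h($2) + 0.35·0
h($2) = 0.3·1 + 0.4·h($1) + 0.15·h($2) + 0.15·0
Solving: h($1) = 0.2889, h($2) = 0.4889.
Starting from $1, the probability is 0.2889.

0.2889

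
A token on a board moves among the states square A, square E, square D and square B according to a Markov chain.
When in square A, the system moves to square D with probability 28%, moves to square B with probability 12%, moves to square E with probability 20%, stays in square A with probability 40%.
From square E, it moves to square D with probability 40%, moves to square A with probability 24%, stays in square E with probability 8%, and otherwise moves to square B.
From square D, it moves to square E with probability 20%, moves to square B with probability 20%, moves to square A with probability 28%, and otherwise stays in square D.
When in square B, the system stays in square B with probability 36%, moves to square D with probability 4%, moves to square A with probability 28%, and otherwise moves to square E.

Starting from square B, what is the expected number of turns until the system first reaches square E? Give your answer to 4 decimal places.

Let t(s) be the expected number of turns to first reach square E from state s, with t(square E) = 0. Conditioning on the first turn:
t(square A) = 1 + 0.4·t(square A) + 0.28·t(square D) + 0.12·t(square B)
t(square D) = 1 + 0.28·t(square A) + 0.32·t(square D) + 0.2·t(square B)
t(square B) = 1 + 0.28·t(square A) + 0.04·t(square D) + 0.36·t(square B)
Solving: t(square A) = 4.5035, t(square D) = 4.4457, t(square B) = 3.8106.
Expected turns from square B to square E: 3.8106.

3.8106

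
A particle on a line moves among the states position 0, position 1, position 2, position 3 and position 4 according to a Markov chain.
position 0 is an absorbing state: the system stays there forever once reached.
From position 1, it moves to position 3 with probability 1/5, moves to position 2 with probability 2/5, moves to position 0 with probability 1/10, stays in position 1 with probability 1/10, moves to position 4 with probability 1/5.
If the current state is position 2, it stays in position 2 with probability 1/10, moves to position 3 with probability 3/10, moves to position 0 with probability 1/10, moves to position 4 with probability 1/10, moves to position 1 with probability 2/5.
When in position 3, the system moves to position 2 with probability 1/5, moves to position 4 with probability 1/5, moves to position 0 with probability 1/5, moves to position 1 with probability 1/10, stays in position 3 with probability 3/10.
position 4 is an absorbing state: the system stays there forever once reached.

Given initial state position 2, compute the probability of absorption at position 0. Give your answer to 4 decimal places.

0.4563

Let h(s) be the probability of absorption at position 0 starting from transient state s. Then h(position 0) = 1 and h(position 4) = 0. By first-step analysis:
h(position 1) = 0.1·1 + 0.1·h(position 1) + 0.4·h(position 2) + 0.2·h(position 3) + 0.2·0
h(position 2) = 0.1·1 + 0.4·h(position 1) + 0.1·h(position 2) + 0.3·h(position 3) + 0.1·0
h(position 3) = 0.2·1 + 0.1·h(position 1) + 0.2·h(position 2) + 0.3·h(position 3) + 0.2·0
Solving: h(position 1) = 0.4197, h(position 2) = 0.4563, h(position 3) = 0.4761.
Starting from position 2, the probability is 0.4563.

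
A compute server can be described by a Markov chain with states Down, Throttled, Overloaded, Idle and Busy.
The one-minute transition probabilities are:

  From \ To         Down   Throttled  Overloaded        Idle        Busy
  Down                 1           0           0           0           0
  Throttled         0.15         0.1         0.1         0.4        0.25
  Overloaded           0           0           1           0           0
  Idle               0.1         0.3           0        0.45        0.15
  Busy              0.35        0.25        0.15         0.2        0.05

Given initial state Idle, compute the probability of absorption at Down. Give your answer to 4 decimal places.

0.7593

Let h(s) be the probability of absorption at Down starting from transient state s. Then h(Down) = 1 and h(Overloaded) = 0. By first-step analysis:
h(Throttled) = 0.15·1 + 0.1·h(Throttled) + 0.1·0 + 0.4·h(Idle) + 0.25·h(Busy)
h(Idle) = 0.1·1 + 0.3·h(Throttled) + 0.45·h(Idle) + 0.15·h(Busy)
h(Busy) = 0.35·1 + 0.25·h(Throttled) + 0.15·0 + 0.2·h(Idle) + 0.05·h(Busy)
Solving: h(Throttled) = 0.7022, h(Idle) = 0.7593, h(Busy) = 0.7131.
Starting from Idle, the probability is 0.7593.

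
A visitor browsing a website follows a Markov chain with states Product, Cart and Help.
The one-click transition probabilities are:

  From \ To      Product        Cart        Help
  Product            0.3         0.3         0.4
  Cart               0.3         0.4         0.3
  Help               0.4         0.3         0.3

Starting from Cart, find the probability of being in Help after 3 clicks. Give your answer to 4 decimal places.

0.3330

Propagate the distribution vector 3 clicks from Cart.
After 0 clicks: (0.0000, 1.0000, 0.0000)
After 1 click: (0.3000, 0.4000, 0.3000)
After 2 clicks: (0.3300, 0.3400, 0.3300)
After 3 clicks: (0.3330, 0.3340, 0.3330)
P(in Help after 3 clicks) = 0.3330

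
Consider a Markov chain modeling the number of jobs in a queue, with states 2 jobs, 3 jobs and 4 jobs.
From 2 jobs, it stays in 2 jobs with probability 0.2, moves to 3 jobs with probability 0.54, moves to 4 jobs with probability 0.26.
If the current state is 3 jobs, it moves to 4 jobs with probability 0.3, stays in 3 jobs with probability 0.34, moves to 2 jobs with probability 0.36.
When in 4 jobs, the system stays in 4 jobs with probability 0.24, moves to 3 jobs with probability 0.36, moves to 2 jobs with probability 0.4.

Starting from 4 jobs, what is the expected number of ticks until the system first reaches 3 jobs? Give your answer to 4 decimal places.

2.3810

Let t(s) be the expected number of ticks to first reach 3 jobs from state s, with t(3 jobs) = 0. Conditioning on the first tick:
t(2 jobs) = 1 + 0.2·t(2 jobs) + 0.26·t(4 jobs)
t(4 jobs) = 1 + 0.4·t(2 jobs) + 0.24·t(4 jobs)
Solving: t(2 jobs) = 2.0238, t(4 jobs) = 2.3810.
Expected ticks from 4 jobs to 3 jobs: 2.3810.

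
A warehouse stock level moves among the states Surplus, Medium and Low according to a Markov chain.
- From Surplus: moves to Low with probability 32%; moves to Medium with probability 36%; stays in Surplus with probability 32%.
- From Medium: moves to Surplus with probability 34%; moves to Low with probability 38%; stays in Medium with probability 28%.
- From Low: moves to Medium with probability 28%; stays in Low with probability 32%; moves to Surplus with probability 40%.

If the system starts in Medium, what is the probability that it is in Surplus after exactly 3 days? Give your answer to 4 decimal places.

Propagate the distribution vector 3 days from Medium.
After 0 days: (0.0000, 1.0000, 0.0000)
After 1 day: (0.3400, 0.2800, 0.3800)
After 2 days: (0.3560, 0.3072, 0.3368)
After 3 days: (0.3531, 0.3085, 0.3384)
P(in Surplus after 3 days) = 0.3531

0.3531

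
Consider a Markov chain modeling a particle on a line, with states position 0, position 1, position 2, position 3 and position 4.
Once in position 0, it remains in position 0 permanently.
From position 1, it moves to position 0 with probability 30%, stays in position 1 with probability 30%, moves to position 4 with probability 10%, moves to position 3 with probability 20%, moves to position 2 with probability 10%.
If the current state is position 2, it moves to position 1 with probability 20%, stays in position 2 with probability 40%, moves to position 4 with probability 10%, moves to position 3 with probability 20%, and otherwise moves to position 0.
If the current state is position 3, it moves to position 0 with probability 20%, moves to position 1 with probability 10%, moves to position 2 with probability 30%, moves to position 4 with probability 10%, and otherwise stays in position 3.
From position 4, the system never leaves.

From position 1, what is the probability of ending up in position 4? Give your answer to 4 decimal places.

0.2972

Let h(s) be the probability of absorption at position 4 starting from transient state s. Then h(position 4) = 1 and h(position 0) = 0. By first-step analysis:
h(position 1) = 0.3·0 + 0.3·h(position 1) + 0.1·h(position 2) + 0.2·h(position 3) + 0.1·1
h(position 2) = 0.1·0 + 0.2·h(position 1) + 0.4·h(position 2) + 0.2·h(position 3) + 0.1·1
h(position 3) = 0.2·0 + 0.1·h(position 1) + 0.3·h(position 2) + 0.3·h(position 3) + 0.1·1
Solving: h(position 1) = 0.2972, h(position 2) = 0.3821, h(position 3) = 0.3491.
Starting from position 1, the probability is 0.2972.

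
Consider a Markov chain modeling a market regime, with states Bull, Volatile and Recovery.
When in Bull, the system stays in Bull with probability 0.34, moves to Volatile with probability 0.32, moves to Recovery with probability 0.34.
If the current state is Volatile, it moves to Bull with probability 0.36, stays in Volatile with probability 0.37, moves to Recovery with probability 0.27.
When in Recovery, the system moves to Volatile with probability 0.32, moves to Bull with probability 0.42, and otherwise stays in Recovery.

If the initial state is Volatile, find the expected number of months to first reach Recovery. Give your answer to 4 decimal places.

Let t(s) be the expected number of months to first reach Recovery from state s, with t(Recovery) = 0. Conditioning on the first month:
t(Bull) = 1 + 0.34·t(Bull) + 0.32·t(Volatile)
t(Volatile) = 1 + 0.36·t(Bull) + 0.37·t(Volatile)
Solving: t(Bull) = 3.1603, t(Volatile) = 3.3932.
Expected months from Volatile to Recovery: 3.3932.

3.3932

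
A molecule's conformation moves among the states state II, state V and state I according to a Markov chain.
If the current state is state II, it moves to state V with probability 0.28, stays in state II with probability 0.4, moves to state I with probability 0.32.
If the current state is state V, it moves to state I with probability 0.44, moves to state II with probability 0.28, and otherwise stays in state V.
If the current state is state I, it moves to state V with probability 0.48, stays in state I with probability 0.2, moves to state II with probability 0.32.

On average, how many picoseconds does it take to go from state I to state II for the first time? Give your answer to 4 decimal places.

Let t(s) be the expected number of picoseconds to first reach state II from state s, with t(state II) = 0. Conditioning on the first picosecond:
t(state V) = 1 + 0.28·t(state V) + 0.44·t(state I)
t(state I) = 1 + 0.48·t(state V) + 0.2·t(state I)
Solving: t(state V) = 3.3991, t(state I) = 3.2895.
Expected picoseconds from state I to state II: 3.2895.

3.2895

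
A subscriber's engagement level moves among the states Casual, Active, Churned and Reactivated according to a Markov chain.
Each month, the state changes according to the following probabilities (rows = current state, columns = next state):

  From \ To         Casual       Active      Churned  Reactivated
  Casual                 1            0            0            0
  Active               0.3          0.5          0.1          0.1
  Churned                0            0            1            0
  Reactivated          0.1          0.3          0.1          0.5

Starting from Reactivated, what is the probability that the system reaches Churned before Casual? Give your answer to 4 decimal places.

Let h(s) be the probability of absorption at Churned starting from transient state s. Then h(Churned) = 1 and h(Casual) = 0. By first-step analysis:
h(Active) = 0.3·0 + 0.5·h(Active) + 0.1·1 + 0.1·h(Reactivated)
h(Reactivated) = 0.1·0 + 0.3·h(Active) + 0.1·1 + 0.5·h(Reactivated)
Solving: h(Active) = 0.2727, h(Reactivated) = 0.3636.
Starting from Reactivated, the probability is 0.3636.

0.3636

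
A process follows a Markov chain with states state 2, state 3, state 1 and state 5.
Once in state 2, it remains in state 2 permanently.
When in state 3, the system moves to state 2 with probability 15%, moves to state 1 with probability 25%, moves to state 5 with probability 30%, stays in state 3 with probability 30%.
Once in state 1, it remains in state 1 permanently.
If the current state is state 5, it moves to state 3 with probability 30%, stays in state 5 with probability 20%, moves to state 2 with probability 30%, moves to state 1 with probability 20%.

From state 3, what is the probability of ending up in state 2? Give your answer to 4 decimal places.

Let h(s) be the probability of absorption at state 2 starting from transient state s. Then h(state 2) = 1 and h(state 1) = 0. By first-step analysis:
h(state 3) = 0.15·1 + 0.3·h(state 3) + 0.25·0 + 0.3·h(state 5)
h(state 5) = 0.3·1 + 0.3·h(state 3) + 0.2·0 + 0.2·h(state 5)
Solving: h(state 3) = 0.4468, h(state 5) = 0.5426.
Starting from state 3, the probability is 0.4468.

0.4468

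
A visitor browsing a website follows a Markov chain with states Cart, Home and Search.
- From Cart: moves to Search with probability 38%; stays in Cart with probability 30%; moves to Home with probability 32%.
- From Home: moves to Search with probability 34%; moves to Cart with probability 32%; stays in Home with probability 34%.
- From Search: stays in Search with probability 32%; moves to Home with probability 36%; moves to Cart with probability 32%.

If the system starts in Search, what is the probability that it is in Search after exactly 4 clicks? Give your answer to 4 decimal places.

Propagate the distribution vector 4 clicks from Search.
After 0 clicks: (0.0000, 0.0000, 1.0000)
After 1 click: (0.3200, 0.3600, 0.3200)
After 2 clicks: (0.3136, 0.3400, 0.3464)
After 3 clicks: (0.3137, 0.3407, 0.3456)
After 4 clicks: (0.3137, 0.3406, 0.3456)
P(in Search after 4 clicks) = 0.3456

0.3456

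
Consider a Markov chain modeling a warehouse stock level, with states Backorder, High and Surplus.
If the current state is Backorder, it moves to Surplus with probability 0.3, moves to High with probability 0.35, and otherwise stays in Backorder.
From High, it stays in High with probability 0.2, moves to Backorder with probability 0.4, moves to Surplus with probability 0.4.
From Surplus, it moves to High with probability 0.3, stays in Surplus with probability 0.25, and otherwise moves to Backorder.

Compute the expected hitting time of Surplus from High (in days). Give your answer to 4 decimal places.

Let t(s) be the expected number of days to first reach Surplus from state s, with t(Surplus) = 0. Conditioning on the first day:
t(Backorder) = 1 + 0.35·t(Backorder) + 0.35·t(High)
t(High) = 1 + 0.4·t(Backorder) + 0.2·t(High)
Solving: t(Backorder) = 3.0263, t(High) = 2.7632.
Expected days from High to Surplus: 2.7632.

2.7632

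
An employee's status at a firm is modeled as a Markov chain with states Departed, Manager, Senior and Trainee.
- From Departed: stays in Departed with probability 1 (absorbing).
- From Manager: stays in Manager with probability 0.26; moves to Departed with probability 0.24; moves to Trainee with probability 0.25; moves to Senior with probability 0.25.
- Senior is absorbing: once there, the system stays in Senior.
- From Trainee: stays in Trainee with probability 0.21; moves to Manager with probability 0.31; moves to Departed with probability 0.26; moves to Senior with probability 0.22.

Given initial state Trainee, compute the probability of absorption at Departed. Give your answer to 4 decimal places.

Let h(s) be the probability of absorption at Departed starting from transient state s. Then h(Departed) = 1 and h(Senior) = 0. By first-step analysis:
h(Manager) = 0.24·1 + 0.26·h(Manager) + 0.25·0 + 0.25·h(Trainee)
h(Trainee) = 0.26·1 + 0.31·h(Manager) + 0.22·0 + 0.21·h(Trainee)
Solving: h(Manager) = 0.5021, h(Trainee) = 0.5261.
Starting from Trainee, the probability is 0.5261.

0.5261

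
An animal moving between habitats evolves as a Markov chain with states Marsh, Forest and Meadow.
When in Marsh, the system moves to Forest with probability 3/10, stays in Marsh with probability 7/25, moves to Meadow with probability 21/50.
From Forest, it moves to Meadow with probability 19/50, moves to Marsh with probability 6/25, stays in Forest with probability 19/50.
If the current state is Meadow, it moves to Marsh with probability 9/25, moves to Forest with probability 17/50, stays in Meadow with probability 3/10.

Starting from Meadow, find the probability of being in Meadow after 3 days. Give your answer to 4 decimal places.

Propagate the distribution vector 3 days from Meadow.
After 0 days: (0.0000, 0.0000, 1.0000)
After 1 day: (0.3600, 0.3400, 0.3000)
After 2 days: (0.2904, 0.3392, 0.3704)
After 3 days: (0.2961, 0.3420, 0.3620)
P(in Meadow after 3 days) = 0.3620

0.3620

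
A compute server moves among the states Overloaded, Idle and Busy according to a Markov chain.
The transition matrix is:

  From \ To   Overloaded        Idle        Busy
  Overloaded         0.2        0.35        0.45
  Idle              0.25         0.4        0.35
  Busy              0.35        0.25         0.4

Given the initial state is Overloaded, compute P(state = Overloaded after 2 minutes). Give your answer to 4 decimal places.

Sum over the intermediate state after 1 minute:
P = P(Overloaded→Overloaded)·P(Overloaded→Overloaded) + P(Overloaded→Idle)·P(Idle→Overloaded) + P(Overloaded→Busy)·P(Busy→Overloaded)
  = 0.2×0.2 + 0.35×0.25 + 0.45×0.35
  = 0.0400 + 0.0875 + 0.1575 = 0.2850

0.2850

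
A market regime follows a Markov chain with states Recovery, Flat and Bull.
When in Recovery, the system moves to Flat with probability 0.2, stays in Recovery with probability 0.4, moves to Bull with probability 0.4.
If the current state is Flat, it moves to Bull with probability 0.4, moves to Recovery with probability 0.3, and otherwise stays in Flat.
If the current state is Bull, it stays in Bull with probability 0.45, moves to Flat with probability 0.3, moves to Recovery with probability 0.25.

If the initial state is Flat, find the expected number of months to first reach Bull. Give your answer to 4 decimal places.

2.5000

Let t(s) be the expected number of months to first reach Bull from state s, with t(Bull) = 0. Conditioning on the first month:
t(Recovery) = 1 + 0.4·t(Recovery) + 0.2·t(Flat)
t(Flat) = 1 + 0.3·t(Recovery) + 0.3·t(Flat)
Solving: t(Recovery) = 2.5000, t(Flat) = 2.5000.
Expected months from Flat to Bull: 2.5000.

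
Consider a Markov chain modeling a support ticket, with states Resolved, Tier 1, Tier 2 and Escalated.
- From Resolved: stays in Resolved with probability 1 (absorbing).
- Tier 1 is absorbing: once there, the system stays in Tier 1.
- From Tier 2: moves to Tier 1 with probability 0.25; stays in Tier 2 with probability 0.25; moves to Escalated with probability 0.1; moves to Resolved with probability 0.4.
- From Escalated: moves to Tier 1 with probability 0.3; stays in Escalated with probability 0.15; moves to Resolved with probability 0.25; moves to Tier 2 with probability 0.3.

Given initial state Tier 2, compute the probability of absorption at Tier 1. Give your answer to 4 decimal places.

0.3992

Let h(s) be the probability of absorption at Tier 1 starting from transient state s. Then h(Tier 1) = 1 and h(Resolved) = 0. By first-step analysis:
h(Tier 2) = 0.4·0 + 0.25·1 + 0.25·h(Tier 2) + 0.1·h(Escalated)
h(Escalated) = 0.25·0 + 0.3·1 + 0.3·h(Tier 2) + 0.15·h(Escalated)
Solving: h(Tier 2) = 0.3992, h(Escalated) = 0.4938.
Starting from Tier 2, the probability is 0.3992.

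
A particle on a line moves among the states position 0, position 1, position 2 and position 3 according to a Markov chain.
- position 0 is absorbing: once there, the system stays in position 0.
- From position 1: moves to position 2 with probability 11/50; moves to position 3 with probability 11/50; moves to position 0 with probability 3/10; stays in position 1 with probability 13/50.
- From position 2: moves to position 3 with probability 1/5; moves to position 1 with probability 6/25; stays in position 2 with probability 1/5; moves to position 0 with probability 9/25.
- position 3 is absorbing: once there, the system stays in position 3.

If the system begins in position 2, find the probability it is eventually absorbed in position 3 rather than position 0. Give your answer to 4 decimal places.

Let h(s) be the probability of absorption at position 3 starting from transient state s. Then h(position 3) = 1 and h(position 0) = 0. By first-step analysis:
h(position 1) = 0.3·0 + 0.26·h(position 1) + 0.22·h(position 2) + 0.22·1
h(position 2) = 0.36·0 + 0.24·h(position 1) + 0.2·h(position 2) + 0.2·1
Solving: h(position 1) = 0.4080, h(position 2) = 0.3724.
Starting from position 2, the probability is 0.3724.

0.3724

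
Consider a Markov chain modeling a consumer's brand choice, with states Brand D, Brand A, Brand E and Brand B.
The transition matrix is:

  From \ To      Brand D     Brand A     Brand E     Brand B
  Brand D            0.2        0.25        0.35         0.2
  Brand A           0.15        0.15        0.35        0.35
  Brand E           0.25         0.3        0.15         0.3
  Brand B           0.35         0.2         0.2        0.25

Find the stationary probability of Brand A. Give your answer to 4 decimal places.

Let the stationary distribution be π with π = πP and π_1 + π_2 + π_3 + π_4 = 1.
π_1 = 0.2·π_1 + 0.15·π_2 + 0.25·π_3 + 0.35·π_4
π_2 = 0.25·π_1 + 0.15·π_2 + 0.3·π_3 + 0.2·π_4
π_3 = 0.35·π_1 + 0.35·π_2 + 0.15·π_3 + 0.2·π_4
Solving with the normalization constraint gives π = (0.2426, 0.2265, 0.2575, 0.2734).
So the stationary probability of Brand A is 0.2265.

0.2265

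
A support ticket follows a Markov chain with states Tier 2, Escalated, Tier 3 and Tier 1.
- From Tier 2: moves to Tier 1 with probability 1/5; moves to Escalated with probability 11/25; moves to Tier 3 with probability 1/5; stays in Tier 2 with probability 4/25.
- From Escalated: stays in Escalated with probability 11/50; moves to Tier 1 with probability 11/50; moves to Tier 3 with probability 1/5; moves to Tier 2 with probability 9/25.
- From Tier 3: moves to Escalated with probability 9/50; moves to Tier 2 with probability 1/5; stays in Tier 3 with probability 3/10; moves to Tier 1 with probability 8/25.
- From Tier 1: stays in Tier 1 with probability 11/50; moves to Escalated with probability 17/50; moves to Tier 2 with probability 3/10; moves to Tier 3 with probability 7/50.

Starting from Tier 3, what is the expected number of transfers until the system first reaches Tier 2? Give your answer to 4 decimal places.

Let t(s) be the expected number of transfers to first reach Tier 2 from state s, with t(Tier 2) = 0. Conditioning on the first transfer:
t(Escalated) = 1 + 0.22·t(Escalated) + 0.2·t(Tier 3) + 0.22·t(Tier 1)
t(Tier 3) = 1 + 0.18·t(Escalated) + 0.3·t(Tier 3) + 0.32·t(Tier 1)
t(Tier 1) = 1 + 0.34·t(Escalated) + 0.14·t(Tier 3) + 0.22·t(Tier 1)
Solving: t(Escalated) = 3.1992, t(Tier 3) = 3.7854, t(Tier 1) = 3.3560.
Expected transfers from Tier 3 to Tier 2: 3.7854.

3.7854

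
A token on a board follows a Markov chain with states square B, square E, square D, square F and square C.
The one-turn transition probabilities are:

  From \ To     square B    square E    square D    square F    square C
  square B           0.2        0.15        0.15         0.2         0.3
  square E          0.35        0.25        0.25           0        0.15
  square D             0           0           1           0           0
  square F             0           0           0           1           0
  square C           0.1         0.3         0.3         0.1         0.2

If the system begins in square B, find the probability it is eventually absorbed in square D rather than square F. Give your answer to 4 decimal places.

Let h(s) be the probability of absorption at square D starting from transient state s. Then h(square D) = 1 and h(square F) = 0. By first-step analysis:
h(square B) = 0.2·h(square B) + 0.15·h(square E) + 0.15·1 + 0.2·0 + 0.3·h(square C)
h(square E) = 0.35·h(square B) + 0.25·h(square E) + 0.25·1 + 0.15·h(square C)
h(square C) = 0.1·h(square B) + 0.3·h(square E) + 0.3·1 + 0.1·0 + 0.2·h(square C)
Solving: h(square B) = 0.6074, h(square E) = 0.7643, h(square C) = 0.7375.
Starting from square B, the probability is 0.6074.

0.6074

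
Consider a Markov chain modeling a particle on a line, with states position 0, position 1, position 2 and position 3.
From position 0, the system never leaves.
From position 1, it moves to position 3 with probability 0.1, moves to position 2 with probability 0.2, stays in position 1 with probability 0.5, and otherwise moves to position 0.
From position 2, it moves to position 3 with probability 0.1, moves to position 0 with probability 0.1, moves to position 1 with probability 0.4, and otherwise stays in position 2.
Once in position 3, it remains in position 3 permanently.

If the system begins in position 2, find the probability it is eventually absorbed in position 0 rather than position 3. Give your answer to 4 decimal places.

0.5909

Let h(s) be the probability of absorption at position 0 starting from transient state s. Then h(position 0) = 1 and h(position 3) = 0. By first-step analysis:
h(position 1) = 0.2·1 + 0.5·h(position 1) + 0.2·h(position 2) + 0.1·0
h(position 2) = 0.1·1 + 0.4·h(position 1) + 0.4·h(position 2) + 0.1·0
Solving: h(position 1) = 0.6364, h(position 2) = 0.5909.
Starting from position 2, the probability is 0.5909.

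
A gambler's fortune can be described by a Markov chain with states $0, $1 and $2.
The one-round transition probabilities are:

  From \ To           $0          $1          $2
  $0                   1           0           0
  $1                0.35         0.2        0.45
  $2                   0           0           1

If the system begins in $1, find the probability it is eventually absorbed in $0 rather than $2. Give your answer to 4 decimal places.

Let h(s) be the probability of absorption at $0 starting from transient state s. Then h($0) = 1 and h($2) = 0. By first-step analysis:
h($1) = 0.35·1 + 0.2·h($1) + 0.45·0
Solving: h($1) = 0.4375.
Starting from $1, the probability is 0.4375.

0.4375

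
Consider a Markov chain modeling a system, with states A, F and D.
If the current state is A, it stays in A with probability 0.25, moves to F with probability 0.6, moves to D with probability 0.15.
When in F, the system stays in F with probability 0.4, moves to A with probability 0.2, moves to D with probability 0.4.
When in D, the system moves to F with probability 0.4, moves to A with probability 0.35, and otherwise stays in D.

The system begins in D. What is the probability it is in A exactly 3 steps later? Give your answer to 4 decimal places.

Propagate the distribution vector 3 steps from D.
After 0 steps: (0.0000, 0.0000, 1.0000)
After 1 step: (0.3500, 0.4000, 0.2500)
After 2 steps: (0.2550, 0.4700, 0.2750)
After 3 steps: (0.2540, 0.4510, 0.2950)
P(in A after 3 steps) = 0.2540

0.2540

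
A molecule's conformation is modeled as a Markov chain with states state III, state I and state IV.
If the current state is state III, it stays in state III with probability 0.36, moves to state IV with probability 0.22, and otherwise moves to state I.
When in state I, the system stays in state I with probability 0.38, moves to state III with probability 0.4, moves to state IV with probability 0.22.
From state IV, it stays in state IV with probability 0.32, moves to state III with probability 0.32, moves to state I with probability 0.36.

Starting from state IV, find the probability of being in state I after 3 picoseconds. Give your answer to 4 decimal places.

0.3894

Propagate the distribution vector 3 picoseconds from state IV.
After 0 picoseconds: (0.0000, 0.0000, 1.0000)
After 1 picosecond: (0.3200, 0.3600, 0.3200)
After 2 picoseconds: (0.3616, 0.3864, 0.2520)
After 3 picoseconds: (0.3654, 0.3894, 0.2452)
P(in state I after 3 picoseconds) = 0.3894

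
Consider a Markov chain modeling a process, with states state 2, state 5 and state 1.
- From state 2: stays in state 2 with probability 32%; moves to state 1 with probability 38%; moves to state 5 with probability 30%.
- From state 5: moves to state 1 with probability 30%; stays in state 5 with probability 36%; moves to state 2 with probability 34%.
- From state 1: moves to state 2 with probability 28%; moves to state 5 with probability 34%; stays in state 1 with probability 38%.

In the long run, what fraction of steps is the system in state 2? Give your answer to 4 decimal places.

0.3126

Let the stationary distribution be π with π = πP and π_1 + π_2 + π_3 = 1.
π_1 = 0.32·π_1 + 0.34·π_2 + 0.28·π_3
π_2 = 0.3·π_1 + 0.36·π_2 + 0.34·π_3
Solving with the normalization constraint gives π = (0.3126, 0.3342, 0.3533).
So the stationary probability of state 2 is 0.3126.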